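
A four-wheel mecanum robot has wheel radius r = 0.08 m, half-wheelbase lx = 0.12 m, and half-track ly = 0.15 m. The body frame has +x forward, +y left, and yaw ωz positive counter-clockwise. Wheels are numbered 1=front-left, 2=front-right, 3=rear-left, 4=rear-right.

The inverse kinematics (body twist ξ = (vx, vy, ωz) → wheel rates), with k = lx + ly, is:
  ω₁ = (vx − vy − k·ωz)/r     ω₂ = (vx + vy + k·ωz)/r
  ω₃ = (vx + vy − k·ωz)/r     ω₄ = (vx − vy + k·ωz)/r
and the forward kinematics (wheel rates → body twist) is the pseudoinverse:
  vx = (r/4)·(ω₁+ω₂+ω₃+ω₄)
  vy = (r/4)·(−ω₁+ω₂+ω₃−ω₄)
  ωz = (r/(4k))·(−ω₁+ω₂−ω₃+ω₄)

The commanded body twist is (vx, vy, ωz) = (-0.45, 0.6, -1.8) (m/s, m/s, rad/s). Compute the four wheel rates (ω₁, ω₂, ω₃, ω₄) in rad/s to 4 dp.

k = lx + ly = 0.12 + 0.15 = 0.2700;  k·ωz = 0.2700·-1.8 = -0.4860
ω₁ (FL) = (vx − vy − k·ωz)/r = -0.5640/0.08 = -7.0500
ω₂ (FR) = (vx + vy + k·ωz)/r = -0.3360/0.08 = -4.2000
ω₃ (RL) = (vx + vy − k·ωz)/r = 0.6360/0.08 = 7.9500
ω₄ (RR) = (vx − vy + k·ωz)/r = -1.5360/0.08 = -19.2000

(-7.0500, -4.2000, 7.9500, -19.2000)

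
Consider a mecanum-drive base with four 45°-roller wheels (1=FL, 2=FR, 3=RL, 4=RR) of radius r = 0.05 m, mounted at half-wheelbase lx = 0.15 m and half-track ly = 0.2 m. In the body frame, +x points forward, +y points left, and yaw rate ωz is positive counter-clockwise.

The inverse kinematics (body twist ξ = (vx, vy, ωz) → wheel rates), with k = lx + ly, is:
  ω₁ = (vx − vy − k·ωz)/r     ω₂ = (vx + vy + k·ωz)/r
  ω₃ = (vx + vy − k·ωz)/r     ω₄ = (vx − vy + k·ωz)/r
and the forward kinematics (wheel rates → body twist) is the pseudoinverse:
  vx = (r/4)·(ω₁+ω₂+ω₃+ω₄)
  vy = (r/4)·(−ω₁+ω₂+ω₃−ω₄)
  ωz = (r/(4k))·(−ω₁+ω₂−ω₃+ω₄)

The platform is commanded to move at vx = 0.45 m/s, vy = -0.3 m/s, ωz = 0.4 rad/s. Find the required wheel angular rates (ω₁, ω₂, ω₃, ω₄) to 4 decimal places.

(12.2000, 5.8000, 0.2000, 17.8000)

k = lx + ly = 0.15 + 0.2 = 0.3500;  k·ωz = 0.3500·0.4 = 0.1400
ω₁ (FL) = (vx − vy − k·ωz)/r = 0.6100/0.05 = 12.2000
ω₂ (FR) = (vx + vy + k·ωz)/r = 0.2900/0.05 = 5.8000
ω₃ (RL) = (vx + vy − k·ωz)/r = 0.0100/0.05 = 0.2000
ω₄ (RR) = (vx − vy + k·ωz)/r = 0.8900/0.05 = 17.8000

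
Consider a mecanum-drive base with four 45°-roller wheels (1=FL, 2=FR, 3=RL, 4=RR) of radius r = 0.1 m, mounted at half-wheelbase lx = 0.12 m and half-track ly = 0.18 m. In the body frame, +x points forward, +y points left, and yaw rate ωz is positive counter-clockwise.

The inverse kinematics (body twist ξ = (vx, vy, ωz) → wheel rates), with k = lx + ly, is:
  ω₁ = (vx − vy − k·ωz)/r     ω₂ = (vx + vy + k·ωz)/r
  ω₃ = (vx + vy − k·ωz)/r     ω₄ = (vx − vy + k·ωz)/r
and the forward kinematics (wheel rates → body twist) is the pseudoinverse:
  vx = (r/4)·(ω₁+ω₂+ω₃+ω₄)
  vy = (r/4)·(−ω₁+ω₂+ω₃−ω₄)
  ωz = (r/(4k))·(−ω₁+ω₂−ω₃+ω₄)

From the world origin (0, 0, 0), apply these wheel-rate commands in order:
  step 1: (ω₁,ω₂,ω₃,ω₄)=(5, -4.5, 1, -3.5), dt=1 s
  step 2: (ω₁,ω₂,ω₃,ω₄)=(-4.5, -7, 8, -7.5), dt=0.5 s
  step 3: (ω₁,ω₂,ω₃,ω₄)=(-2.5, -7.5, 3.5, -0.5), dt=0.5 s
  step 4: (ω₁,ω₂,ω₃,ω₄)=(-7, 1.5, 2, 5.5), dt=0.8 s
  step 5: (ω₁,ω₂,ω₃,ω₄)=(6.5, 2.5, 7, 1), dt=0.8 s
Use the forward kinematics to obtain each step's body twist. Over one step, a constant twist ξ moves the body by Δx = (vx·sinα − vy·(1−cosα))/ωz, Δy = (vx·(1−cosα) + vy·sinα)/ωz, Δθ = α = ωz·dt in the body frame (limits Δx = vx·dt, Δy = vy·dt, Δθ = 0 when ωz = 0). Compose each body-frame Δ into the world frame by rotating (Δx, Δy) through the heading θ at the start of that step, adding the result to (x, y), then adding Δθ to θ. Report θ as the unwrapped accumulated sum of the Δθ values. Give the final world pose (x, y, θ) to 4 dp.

step 1: ξ=(vx,vy,ωz)=(-0.0500, -0.1250, -1.1667), dt=1.0 → body Δ=(-0.1044, -0.0725, -1.1667) → world pose (-0.1044, -0.0725, -1.1667)
step 2: ξ=(vx,vy,ωz)=(-0.2750, 0.3250, -1.5000), dt=0.5 → body Δ=(-0.0668, 0.1969, -0.7500) → world pose (0.0503, 0.0664, -1.9167)
step 3: ξ=(vx,vy,ωz)=(-0.1750, -0.0250, -0.7500), dt=0.5 → body Δ=(-0.0878, 0.0040, -0.3750) → world pose (0.0838, 0.1476, -2.2917)
step 4: ξ=(vx,vy,ωz)=(0.0500, 0.1250, 1.0000), dt=0.8 → body Δ=(-0.0020, 0.1048, 0.8000) → world pose (0.1640, 0.0799, -1.4917)
step 5: ξ=(vx,vy,ωz)=(0.4250, 0.0500, -0.8333), dt=0.8 → body Δ=(0.3282, -0.0721, -0.6667) → world pose (0.1180, -0.2530, -2.1583)

(0.1180, -0.2530, -2.1583)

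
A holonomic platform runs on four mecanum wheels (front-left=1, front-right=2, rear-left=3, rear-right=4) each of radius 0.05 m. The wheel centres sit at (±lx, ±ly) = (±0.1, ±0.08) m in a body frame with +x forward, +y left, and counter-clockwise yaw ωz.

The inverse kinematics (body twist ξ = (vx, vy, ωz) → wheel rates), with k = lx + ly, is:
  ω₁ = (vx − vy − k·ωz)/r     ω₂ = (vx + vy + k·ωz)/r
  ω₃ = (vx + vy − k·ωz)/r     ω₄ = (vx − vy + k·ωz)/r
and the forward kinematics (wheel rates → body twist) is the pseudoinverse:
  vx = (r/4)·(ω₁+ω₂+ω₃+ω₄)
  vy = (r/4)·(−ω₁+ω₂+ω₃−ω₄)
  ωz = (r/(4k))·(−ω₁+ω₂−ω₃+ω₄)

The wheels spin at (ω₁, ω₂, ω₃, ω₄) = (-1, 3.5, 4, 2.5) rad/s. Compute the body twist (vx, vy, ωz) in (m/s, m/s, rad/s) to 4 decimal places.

k = lx + ly = 0.1 + 0.08 = 0.1800
ω₁+ω₂+ω₃+ω₄ = 9.0000  →  vx = (0.05/4)·9.0000 = 0.1125
−ω₁+ω₂+ω₃−ω₄ = 6.0000  →  vy = (0.05/4)·6.0000 = 0.0750
−ω₁+ω₂−ω₃+ω₄ = 3.0000  →  ωz = (0.05/0.7200)·3.0000 = 0.2083

(0.1125, 0.0750, 0.2083)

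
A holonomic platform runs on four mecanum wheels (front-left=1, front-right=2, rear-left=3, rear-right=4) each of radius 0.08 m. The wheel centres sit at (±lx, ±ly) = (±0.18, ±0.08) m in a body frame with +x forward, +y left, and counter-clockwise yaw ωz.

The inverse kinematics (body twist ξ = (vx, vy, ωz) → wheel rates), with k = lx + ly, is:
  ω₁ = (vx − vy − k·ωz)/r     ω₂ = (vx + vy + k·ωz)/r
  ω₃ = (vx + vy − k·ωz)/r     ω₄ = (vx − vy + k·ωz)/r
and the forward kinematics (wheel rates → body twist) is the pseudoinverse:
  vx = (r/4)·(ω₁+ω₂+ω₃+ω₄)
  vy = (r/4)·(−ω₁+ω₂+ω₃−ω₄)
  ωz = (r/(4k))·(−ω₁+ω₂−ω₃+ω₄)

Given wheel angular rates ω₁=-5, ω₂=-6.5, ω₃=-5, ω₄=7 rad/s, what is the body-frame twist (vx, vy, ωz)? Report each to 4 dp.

(-0.1900, -0.2700, 0.8077)

k = lx + ly = 0.18 + 0.08 = 0.2600
ω₁+ω₂+ω₃+ω₄ = -9.5000  →  vx = (0.08/4)·-9.5000 = -0.1900
−ω₁+ω₂+ω₃−ω₄ = -13.5000  →  vy = (0.08/4)·-13.5000 = -0.2700
−ω₁+ω₂−ω₃+ω₄ = 10.5000  →  ωz = (0.08/1.0400)·10.5000 = 0.8077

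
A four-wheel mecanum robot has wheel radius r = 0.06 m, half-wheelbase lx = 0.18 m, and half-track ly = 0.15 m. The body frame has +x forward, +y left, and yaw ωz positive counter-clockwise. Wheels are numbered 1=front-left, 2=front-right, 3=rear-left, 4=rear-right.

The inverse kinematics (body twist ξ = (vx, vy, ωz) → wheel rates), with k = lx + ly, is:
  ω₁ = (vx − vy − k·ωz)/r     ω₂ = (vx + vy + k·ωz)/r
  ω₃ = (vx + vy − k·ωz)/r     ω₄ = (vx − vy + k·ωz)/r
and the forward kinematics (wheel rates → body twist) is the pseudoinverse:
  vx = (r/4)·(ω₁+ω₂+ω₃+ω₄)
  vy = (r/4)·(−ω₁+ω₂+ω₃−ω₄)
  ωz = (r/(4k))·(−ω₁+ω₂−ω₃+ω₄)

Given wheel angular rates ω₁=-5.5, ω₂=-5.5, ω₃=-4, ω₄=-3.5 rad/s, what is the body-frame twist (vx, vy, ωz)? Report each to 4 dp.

k = lx + ly = 0.18 + 0.15 = 0.3300
ω₁+ω₂+ω₃+ω₄ = -18.5000  →  vx = (0.06/4)·-18.5000 = -0.2775
−ω₁+ω₂+ω₃−ω₄ = -0.5000  →  vy = (0.06/4)·-0.5000 = -0.0075
−ω₁+ω₂−ω₃+ω₄ = 0.5000  →  ωz = (0.06/1.3200)·0.5000 = 0.0227

(-0.2775, -0.0075, 0.0227)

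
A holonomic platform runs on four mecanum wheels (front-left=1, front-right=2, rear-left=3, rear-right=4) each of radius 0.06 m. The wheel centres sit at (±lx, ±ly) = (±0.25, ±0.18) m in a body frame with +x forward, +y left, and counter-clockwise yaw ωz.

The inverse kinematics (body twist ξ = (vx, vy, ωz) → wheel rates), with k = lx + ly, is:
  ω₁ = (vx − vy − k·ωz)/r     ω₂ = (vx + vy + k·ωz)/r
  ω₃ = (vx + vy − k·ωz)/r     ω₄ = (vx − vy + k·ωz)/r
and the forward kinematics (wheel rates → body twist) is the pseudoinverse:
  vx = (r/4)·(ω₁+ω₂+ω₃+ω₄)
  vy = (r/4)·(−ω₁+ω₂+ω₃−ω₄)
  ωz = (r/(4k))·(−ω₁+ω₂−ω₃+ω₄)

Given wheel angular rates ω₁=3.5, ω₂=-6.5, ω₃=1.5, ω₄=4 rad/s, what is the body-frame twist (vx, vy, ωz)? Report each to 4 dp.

k = lx + ly = 0.25 + 0.18 = 0.4300
ω₁+ω₂+ω₃+ω₄ = 2.5000  →  vx = (0.06/4)·2.5000 = 0.0375
−ω₁+ω₂+ω₃−ω₄ = -12.5000  →  vy = (0.06/4)·-12.5000 = -0.1875
−ω₁+ω₂−ω₃+ω₄ = -7.5000  →  ωz = (0.06/1.7200)·-7.5000 = -0.2616

(0.0375, -0.1875, -0.2616)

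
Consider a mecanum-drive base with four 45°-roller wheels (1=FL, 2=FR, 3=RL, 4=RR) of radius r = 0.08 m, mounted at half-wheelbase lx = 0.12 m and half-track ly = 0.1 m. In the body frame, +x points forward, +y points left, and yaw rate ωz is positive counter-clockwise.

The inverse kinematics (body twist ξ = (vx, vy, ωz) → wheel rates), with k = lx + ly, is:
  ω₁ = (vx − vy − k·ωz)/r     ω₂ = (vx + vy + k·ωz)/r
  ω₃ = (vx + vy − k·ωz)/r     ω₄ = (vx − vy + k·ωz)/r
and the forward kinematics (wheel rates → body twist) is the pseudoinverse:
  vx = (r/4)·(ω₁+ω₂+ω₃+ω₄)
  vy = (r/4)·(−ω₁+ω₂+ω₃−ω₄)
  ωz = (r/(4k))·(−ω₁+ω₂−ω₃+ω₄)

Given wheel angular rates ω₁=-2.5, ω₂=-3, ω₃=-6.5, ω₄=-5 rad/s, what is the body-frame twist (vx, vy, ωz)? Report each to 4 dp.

(-0.3400, -0.0400, 0.0909)

k = lx + ly = 0.12 + 0.1 = 0.2200
ω₁+ω₂+ω₃+ω₄ = -17.0000  →  vx = (0.08/4)·-17.0000 = -0.3400
−ω₁+ω₂+ω₃−ω₄ = -2.0000  →  vy = (0.08/4)·-2.0000 = -0.0400
−ω₁+ω₂−ω₃+ω₄ = 1.0000  →  ωz = (0.08/0.8800)·1.0000 = 0.0909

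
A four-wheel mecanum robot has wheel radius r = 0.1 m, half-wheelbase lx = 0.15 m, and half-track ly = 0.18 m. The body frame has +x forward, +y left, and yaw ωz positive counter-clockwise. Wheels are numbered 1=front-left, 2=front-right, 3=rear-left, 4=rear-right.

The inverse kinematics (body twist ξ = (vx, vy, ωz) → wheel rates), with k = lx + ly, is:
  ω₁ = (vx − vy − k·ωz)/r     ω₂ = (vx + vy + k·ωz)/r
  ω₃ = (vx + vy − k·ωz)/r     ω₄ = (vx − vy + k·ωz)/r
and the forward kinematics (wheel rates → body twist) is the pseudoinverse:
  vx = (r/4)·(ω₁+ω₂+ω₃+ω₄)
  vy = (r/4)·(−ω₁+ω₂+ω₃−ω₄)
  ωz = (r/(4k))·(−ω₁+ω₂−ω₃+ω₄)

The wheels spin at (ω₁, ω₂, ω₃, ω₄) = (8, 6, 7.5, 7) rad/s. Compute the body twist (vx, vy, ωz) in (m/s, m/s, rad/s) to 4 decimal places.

k = lx + ly = 0.15 + 0.18 = 0.3300
ω₁+ω₂+ω₃+ω₄ = 28.5000  →  vx = (0.1/4)·28.5000 = 0.7125
−ω₁+ω₂+ω₃−ω₄ = -1.5000  →  vy = (0.1/4)·-1.5000 = -0.0375
−ω₁+ω₂−ω₃+ω₄ = -2.5000  →  ωz = (0.1/1.3200)·-2.5000 = -0.1894

(0.7125, -0.0375, -0.1894)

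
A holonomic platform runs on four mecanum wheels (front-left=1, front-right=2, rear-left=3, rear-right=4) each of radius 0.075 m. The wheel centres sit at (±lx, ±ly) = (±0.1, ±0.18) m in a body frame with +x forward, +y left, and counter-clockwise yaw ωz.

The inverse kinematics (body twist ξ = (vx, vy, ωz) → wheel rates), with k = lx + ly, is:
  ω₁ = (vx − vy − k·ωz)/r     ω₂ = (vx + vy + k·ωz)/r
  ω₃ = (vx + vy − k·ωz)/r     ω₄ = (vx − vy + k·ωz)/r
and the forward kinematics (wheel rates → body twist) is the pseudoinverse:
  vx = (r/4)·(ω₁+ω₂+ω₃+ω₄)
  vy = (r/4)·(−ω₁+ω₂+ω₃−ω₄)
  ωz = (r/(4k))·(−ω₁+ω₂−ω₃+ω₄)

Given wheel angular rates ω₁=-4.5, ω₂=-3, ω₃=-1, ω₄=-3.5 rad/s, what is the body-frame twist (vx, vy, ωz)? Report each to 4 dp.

(-0.2250, 0.0750, -0.0670)

k = lx + ly = 0.1 + 0.18 = 0.2800
ω₁+ω₂+ω₃+ω₄ = -12.0000  →  vx = (0.075/4)·-12.0000 = -0.2250
−ω₁+ω₂+ω₃−ω₄ = 4.0000  →  vy = (0.075/4)·4.0000 = 0.0750
−ω₁+ω₂−ω₃+ω₄ = -1.0000  →  ωz = (0.075/1.1200)·-1.0000 = -0.0670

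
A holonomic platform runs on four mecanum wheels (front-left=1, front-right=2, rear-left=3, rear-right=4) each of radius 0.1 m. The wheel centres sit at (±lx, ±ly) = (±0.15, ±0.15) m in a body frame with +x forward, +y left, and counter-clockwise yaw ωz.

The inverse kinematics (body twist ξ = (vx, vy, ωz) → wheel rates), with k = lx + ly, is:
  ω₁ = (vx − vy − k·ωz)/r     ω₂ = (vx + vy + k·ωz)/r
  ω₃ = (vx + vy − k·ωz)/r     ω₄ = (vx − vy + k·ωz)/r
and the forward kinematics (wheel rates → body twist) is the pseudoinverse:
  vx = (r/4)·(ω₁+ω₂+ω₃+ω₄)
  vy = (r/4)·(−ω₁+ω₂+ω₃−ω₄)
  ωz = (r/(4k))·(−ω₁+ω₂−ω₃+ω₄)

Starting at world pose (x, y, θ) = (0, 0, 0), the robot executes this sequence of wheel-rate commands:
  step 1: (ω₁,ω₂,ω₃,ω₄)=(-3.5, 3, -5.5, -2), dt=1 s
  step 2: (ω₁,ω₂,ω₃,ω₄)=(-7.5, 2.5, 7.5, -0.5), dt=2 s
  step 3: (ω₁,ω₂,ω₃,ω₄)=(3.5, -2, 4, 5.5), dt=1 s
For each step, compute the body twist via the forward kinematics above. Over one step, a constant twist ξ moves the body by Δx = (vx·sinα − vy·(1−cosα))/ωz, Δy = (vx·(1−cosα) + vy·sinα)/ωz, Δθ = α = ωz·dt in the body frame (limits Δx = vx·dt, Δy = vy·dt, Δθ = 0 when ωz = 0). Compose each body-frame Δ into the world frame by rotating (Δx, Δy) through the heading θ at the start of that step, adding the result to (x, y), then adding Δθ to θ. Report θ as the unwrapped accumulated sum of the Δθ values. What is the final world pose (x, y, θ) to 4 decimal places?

(-0.6127, 0.6920, 0.8333)

step 1: ξ=(vx,vy,ωz)=(-0.2000, 0.0750, 0.8333), dt=1.0 → body Δ=(-0.2071, -0.0120, 0.8333) → world pose (-0.2071, -0.0120, 0.8333)
step 2: ξ=(vx,vy,ωz)=(0.0500, 0.4500, 0.1667), dt=2.0 → body Δ=(-0.0505, 0.8999, 0.3333) → world pose (-0.9072, 0.5558, 1.1667)
step 3: ξ=(vx,vy,ωz)=(0.2750, -0.1750, -0.3333), dt=1.0 → body Δ=(0.2410, -0.2172, -0.3333) → world pose (-0.6127, 0.6920, 0.8333)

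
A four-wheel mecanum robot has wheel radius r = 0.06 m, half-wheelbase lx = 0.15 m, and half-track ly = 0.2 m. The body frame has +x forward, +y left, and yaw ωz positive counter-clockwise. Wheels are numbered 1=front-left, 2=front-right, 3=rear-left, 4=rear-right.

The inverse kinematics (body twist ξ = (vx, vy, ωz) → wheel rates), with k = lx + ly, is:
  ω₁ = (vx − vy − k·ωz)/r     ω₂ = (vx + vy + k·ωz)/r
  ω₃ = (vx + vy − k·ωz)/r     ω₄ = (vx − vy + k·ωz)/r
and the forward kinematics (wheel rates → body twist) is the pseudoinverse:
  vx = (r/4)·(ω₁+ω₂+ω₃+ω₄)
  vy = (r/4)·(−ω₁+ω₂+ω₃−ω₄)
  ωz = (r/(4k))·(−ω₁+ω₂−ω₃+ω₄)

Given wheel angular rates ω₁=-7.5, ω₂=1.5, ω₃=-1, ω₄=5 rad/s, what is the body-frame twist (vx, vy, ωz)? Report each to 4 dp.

k = lx + ly = 0.15 + 0.2 = 0.3500
ω₁+ω₂+ω₃+ω₄ = -2.0000  →  vx = (0.06/4)·-2.0000 = -0.0300
−ω₁+ω₂+ω₃−ω₄ = 3.0000  →  vy = (0.06/4)·3.0000 = 0.0450
−ω₁+ω₂−ω₃+ω₄ = 15.0000  →  ωz = (0.06/1.4000)·15.0000 = 0.6429

(-0.0300, 0.0450, 0.6429)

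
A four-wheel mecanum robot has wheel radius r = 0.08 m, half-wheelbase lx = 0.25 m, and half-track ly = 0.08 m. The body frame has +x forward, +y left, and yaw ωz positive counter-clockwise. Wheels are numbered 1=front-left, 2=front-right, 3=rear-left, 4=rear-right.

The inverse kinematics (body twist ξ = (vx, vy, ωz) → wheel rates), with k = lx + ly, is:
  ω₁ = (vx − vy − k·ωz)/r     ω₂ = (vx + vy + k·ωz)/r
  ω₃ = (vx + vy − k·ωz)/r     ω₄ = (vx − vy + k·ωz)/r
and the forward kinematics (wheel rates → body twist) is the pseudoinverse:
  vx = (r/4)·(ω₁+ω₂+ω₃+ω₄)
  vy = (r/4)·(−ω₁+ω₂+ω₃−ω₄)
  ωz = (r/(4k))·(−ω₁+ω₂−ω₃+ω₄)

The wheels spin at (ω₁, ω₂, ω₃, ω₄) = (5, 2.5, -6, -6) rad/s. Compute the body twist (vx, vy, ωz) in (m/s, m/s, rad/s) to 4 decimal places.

(-0.0900, -0.0500, -0.1515)

k = lx + ly = 0.25 + 0.08 = 0.3300
ω₁+ω₂+ω₃+ω₄ = -4.5000  →  vx = (0.08/4)·-4.5000 = -0.0900
−ω₁+ω₂+ω₃−ω₄ = -2.5000  →  vy = (0.08/4)·-2.5000 = -0.0500
−ω₁+ω₂−ω₃+ω₄ = -2.5000  →  ωz = (0.08/1.3200)·-2.5000 = -0.1515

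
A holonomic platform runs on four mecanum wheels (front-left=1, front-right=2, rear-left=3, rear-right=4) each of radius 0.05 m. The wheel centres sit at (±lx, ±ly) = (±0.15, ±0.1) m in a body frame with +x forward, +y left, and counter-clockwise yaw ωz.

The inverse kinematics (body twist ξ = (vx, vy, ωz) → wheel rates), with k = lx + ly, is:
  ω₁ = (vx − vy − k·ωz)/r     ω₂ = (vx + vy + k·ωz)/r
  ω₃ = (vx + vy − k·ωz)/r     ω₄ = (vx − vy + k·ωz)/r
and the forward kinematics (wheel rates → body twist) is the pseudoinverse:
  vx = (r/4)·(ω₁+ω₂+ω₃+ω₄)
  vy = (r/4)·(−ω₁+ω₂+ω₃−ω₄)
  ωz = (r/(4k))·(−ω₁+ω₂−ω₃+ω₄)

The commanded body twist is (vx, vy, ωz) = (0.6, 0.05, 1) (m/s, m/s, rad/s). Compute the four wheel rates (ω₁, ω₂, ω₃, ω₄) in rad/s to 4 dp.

(6.0000, 18.0000, 8.0000, 16.0000)

k = lx + ly = 0.15 + 0.1 = 0.2500;  k·ωz = 0.2500·1 = 0.2500
ω₁ (FL) = (vx − vy − k·ωz)/r = 0.3000/0.05 = 6.0000
ω₂ (FR) = (vx + vy + k·ωz)/r = 0.9000/0.05 = 18.0000
ω₃ (RL) = (vx + vy − k·ωz)/r = 0.4000/0.05 = 8.0000
ω₄ (RR) = (vx − vy + k·ωz)/r = 0.8000/0.05 = 16.0000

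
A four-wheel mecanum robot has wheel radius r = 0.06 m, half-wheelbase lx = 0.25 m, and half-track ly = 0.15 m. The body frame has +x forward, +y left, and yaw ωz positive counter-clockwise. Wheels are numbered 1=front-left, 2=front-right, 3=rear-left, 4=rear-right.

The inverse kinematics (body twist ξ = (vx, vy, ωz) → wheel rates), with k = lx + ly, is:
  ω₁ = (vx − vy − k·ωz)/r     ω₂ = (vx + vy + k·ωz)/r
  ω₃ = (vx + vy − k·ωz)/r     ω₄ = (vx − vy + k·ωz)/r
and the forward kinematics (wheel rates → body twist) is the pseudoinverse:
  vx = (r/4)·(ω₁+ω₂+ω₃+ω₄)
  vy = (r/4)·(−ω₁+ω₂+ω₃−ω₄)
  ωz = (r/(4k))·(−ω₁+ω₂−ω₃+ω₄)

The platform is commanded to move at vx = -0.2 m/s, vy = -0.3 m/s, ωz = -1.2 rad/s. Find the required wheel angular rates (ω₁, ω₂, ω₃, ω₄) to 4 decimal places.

k = lx + ly = 0.25 + 0.15 = 0.4000;  k·ωz = 0.4000·-1.2 = -0.4800
ω₁ (FL) = (vx − vy − k·ωz)/r = 0.5800/0.06 = 9.6667
ω₂ (FR) = (vx + vy + k·ωz)/r = -0.9800/0.06 = -16.3333
ω₃ (RL) = (vx + vy − k·ωz)/r = -0.0200/0.06 = -0.3333
ω₄ (RR) = (vx − vy + k·ωz)/r = -0.3800/0.06 = -6.3333

(9.6667, -16.3333, -0.3333, -6.3333)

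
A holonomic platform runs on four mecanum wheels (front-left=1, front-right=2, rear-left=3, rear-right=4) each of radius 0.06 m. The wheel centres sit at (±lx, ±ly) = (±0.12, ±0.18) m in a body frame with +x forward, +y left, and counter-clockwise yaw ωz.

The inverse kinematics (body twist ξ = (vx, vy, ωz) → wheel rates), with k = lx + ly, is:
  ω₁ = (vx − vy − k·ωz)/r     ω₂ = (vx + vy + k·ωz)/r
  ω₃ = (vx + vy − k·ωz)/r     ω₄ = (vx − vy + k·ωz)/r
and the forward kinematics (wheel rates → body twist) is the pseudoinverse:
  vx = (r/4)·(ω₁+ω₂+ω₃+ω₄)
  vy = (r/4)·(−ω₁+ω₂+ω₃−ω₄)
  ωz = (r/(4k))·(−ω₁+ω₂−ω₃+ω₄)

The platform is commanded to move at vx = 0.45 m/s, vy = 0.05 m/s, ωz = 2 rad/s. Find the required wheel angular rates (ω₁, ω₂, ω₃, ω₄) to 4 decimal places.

(-3.3333, 18.3333, -1.6667, 16.6667)

k = lx + ly = 0.12 + 0.18 = 0.3000;  k·ωz = 0.3000·2 = 0.6000
ω₁ (FL) = (vx − vy − k·ωz)/r = -0.2000/0.06 = -3.3333
ω₂ (FR) = (vx + vy + k·ωz)/r = 1.1000/0.06 = 18.3333
ω₃ (RL) = (vx + vy − k·ωz)/r = -0.1000/0.06 = -1.6667
ω₄ (RR) = (vx − vy + k·ωz)/r = 1.0000/0.06 = 16.6667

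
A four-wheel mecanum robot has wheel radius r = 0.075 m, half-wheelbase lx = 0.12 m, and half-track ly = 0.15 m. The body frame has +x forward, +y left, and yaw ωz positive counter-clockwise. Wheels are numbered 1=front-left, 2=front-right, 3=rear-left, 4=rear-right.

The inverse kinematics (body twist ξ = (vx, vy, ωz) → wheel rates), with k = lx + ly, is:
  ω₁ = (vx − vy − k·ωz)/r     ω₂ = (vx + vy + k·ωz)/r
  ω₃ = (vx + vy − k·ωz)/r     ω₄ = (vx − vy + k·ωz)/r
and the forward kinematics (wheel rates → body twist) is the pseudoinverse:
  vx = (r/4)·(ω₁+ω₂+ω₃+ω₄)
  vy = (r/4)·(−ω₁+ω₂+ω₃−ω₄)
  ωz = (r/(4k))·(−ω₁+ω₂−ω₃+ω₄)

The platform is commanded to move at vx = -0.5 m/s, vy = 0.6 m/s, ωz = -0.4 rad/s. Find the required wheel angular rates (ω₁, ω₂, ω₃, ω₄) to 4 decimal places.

(-13.2267, -0.1067, 2.7733, -16.1067)

k = lx + ly = 0.12 + 0.15 = 0.2700;  k·ωz = 0.2700·-0.4 = -0.1080
ω₁ (FL) = (vx − vy − k·ωz)/r = -0.9920/0.075 = -13.2267
ω₂ (FR) = (vx + vy + k·ωz)/r = -0.0080/0.075 = -0.1067
ω₃ (RL) = (vx + vy − k·ωz)/r = 0.2080/0.075 = 2.7733
ω₄ (RR) = (vx − vy + k·ωz)/r = -1.2080/0.075 = -16.1067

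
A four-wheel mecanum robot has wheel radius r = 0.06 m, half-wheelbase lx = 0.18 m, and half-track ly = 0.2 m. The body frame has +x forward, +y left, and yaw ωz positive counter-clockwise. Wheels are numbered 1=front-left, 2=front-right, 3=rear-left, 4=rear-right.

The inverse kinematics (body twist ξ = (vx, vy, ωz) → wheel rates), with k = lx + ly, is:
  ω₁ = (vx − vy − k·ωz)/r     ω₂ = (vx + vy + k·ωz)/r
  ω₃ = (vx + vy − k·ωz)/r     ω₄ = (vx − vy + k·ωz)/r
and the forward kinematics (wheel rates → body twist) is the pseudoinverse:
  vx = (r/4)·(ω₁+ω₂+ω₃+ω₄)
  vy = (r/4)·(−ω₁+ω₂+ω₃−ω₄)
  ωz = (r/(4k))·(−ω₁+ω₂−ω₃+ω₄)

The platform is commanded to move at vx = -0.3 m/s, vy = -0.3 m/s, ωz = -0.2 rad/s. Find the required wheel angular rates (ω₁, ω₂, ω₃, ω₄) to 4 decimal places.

(1.2667, -11.2667, -8.7333, -1.2667)

k = lx + ly = 0.18 + 0.2 = 0.3800;  k·ωz = 0.3800·-0.2 = -0.0760
ω₁ (FL) = (vx − vy − k·ωz)/r = 0.0760/0.06 = 1.2667
ω₂ (FR) = (vx + vy + k·ωz)/r = -0.6760/0.06 = -11.2667
ω₃ (RL) = (vx + vy − k·ωz)/r = -0.5240/0.06 = -8.7333
ω₄ (RR) = (vx − vy + k·ωz)/r = -0.0760/0.06 = -1.2667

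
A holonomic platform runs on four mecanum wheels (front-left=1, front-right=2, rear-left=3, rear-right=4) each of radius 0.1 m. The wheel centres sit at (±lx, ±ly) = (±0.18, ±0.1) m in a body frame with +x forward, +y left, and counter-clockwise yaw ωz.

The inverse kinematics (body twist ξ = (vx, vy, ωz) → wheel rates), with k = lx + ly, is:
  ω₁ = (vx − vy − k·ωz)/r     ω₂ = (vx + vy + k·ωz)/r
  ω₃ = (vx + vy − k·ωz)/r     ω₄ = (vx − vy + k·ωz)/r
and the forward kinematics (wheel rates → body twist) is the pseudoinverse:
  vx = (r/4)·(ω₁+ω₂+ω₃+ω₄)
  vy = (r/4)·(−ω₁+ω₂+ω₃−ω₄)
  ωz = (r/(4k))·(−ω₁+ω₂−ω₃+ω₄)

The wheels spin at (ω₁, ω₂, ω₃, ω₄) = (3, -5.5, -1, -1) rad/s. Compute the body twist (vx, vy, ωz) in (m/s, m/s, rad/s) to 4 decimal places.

k = lx + ly = 0.18 + 0.1 = 0.2800
ω₁+ω₂+ω₃+ω₄ = -4.5000  →  vx = (0.1/4)·-4.5000 = -0.1125
−ω₁+ω₂+ω₃−ω₄ = -8.5000  →  vy = (0.1/4)·-8.5000 = -0.2125
−ω₁+ω₂−ω₃+ω₄ = -8.5000  →  ωz = (0.1/1.1200)·-8.5000 = -0.7589

(-0.1125, -0.2125, -0.7589)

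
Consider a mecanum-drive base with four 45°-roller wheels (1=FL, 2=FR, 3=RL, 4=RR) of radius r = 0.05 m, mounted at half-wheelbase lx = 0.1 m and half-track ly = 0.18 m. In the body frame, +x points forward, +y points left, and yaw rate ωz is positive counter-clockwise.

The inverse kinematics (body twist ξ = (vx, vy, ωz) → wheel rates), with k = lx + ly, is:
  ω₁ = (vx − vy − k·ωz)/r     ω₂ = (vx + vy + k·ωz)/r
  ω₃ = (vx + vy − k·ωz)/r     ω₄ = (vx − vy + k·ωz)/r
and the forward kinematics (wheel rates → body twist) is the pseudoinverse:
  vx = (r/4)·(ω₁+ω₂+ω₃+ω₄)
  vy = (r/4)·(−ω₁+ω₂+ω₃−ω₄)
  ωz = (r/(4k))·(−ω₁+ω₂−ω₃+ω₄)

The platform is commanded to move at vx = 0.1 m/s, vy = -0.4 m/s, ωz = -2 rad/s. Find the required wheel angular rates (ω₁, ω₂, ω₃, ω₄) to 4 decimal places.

(21.2000, -17.2000, 5.2000, -1.2000)

k = lx + ly = 0.1 + 0.18 = 0.2800;  k·ωz = 0.2800·-2 = -0.5600
ω₁ (FL) = (vx − vy − k·ωz)/r = 1.0600/0.05 = 21.2000
ω₂ (FR) = (vx + vy + k·ωz)/r = -0.8600/0.05 = -17.2000
ω₃ (RL) = (vx + vy − k·ωz)/r = 0.2600/0.05 = 5.2000
ω₄ (RR) = (vx − vy + k·ωz)/r = -0.0600/0.05 = -1.2000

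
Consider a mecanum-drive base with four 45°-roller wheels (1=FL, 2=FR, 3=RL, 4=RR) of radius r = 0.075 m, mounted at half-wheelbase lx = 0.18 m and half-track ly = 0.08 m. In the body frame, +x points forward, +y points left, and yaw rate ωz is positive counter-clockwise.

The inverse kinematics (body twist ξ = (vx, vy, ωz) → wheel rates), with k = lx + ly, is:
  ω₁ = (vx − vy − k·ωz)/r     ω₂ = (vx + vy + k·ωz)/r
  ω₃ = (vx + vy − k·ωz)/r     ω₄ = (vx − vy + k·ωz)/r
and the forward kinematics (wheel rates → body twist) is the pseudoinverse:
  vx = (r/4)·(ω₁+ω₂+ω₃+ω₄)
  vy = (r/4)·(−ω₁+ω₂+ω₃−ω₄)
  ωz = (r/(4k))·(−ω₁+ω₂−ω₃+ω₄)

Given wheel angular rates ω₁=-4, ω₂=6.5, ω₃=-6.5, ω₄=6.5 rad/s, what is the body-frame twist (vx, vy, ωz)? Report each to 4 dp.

k = lx + ly = 0.18 + 0.08 = 0.2600
ω₁+ω₂+ω₃+ω₄ = 2.5000  →  vx = (0.075/4)·2.5000 = 0.0469
−ω₁+ω₂+ω₃−ω₄ = -2.5000  →  vy = (0.075/4)·-2.5000 = -0.0469
−ω₁+ω₂−ω₃+ω₄ = 23.5000  →  ωz = (0.075/1.0400)·23.5000 = 1.6947

(0.0469, -0.0469, 1.6947)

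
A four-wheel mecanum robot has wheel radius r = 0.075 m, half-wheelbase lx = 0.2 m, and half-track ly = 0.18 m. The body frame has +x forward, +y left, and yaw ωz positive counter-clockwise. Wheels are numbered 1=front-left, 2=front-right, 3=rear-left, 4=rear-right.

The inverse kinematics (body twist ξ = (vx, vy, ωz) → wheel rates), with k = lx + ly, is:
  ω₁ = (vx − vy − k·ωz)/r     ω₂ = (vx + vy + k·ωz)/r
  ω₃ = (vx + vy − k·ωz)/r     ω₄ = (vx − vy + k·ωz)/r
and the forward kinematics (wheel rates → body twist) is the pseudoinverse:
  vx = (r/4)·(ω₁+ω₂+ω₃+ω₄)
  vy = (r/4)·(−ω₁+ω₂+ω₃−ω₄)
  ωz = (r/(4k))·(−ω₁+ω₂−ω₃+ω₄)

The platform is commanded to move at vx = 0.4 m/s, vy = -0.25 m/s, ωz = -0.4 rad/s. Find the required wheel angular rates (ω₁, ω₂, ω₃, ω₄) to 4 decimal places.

(10.6933, -0.0267, 4.0267, 6.6400)

k = lx + ly = 0.2 + 0.18 = 0.3800;  k·ωz = 0.3800·-0.4 = -0.1520
ω₁ (FL) = (vx − vy − k·ωz)/r = 0.8020/0.075 = 10.6933
ω₂ (FR) = (vx + vy + k·ωz)/r = -0.0020/0.075 = -0.0267
ω₃ (RL) = (vx + vy − k·ωz)/r = 0.3020/0.075 = 4.0267
ω₄ (RR) = (vx − vy + k·ωz)/r = 0.4980/0.075 = 6.6400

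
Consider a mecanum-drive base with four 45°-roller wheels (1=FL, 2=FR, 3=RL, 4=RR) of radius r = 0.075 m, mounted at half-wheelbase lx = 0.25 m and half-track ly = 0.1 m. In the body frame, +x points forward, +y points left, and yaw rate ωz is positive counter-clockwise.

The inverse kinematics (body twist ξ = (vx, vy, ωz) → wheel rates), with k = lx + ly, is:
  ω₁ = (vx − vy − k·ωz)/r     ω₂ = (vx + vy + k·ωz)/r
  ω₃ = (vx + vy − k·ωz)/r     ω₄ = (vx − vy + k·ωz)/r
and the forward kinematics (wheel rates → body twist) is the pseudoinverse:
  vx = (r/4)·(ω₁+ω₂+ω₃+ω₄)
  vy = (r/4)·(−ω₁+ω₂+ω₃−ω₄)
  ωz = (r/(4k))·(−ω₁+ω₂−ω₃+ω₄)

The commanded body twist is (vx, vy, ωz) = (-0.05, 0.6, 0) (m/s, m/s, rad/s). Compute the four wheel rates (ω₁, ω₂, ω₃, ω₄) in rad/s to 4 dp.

(-8.6667, 7.3333, 7.3333, -8.6667)

k = lx + ly = 0.25 + 0.1 = 0.3500;  k·ωz = 0.3500·0 = 0.0000
ω₁ (FL) = (vx − vy − k·ωz)/r = -0.6500/0.075 = -8.6667
ω₂ (FR) = (vx + vy + k·ωz)/r = 0.5500/0.075 = 7.3333
ω₃ (RL) = (vx + vy − k·ωz)/r = 0.5500/0.075 = 7.3333
ω₄ (RR) = (vx − vy + k·ωz)/r = -0.6500/0.075 = -8.6667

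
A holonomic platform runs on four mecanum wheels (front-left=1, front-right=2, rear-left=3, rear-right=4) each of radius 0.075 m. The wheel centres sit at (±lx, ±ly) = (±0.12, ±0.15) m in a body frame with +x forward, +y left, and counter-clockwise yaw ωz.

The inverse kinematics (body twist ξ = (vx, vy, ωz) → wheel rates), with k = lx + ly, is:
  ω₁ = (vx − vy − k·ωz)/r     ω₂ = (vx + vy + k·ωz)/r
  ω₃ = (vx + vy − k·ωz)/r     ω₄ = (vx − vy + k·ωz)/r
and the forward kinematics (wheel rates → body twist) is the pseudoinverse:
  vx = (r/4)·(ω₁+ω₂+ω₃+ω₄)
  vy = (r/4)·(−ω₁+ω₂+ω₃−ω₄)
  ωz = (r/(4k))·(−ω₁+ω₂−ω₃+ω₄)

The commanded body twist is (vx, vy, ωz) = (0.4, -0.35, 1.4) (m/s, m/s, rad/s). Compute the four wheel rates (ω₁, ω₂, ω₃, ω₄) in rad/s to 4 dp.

(4.9600, 5.7067, -4.3733, 15.0400)

k = lx + ly = 0.12 + 0.15 = 0.2700;  k·ωz = 0.2700·1.4 = 0.3780
ω₁ (FL) = (vx − vy − k·ωz)/r = 0.3720/0.075 = 4.9600
ω₂ (FR) = (vx + vy + k·ωz)/r = 0.4280/0.075 = 5.7067
ω₃ (RL) = (vx + vy − k·ωz)/r = -0.3280/0.075 = -4.3733
ω₄ (RR) = (vx − vy + k·ωz)/r = 1.1280/0.075 = 15.0400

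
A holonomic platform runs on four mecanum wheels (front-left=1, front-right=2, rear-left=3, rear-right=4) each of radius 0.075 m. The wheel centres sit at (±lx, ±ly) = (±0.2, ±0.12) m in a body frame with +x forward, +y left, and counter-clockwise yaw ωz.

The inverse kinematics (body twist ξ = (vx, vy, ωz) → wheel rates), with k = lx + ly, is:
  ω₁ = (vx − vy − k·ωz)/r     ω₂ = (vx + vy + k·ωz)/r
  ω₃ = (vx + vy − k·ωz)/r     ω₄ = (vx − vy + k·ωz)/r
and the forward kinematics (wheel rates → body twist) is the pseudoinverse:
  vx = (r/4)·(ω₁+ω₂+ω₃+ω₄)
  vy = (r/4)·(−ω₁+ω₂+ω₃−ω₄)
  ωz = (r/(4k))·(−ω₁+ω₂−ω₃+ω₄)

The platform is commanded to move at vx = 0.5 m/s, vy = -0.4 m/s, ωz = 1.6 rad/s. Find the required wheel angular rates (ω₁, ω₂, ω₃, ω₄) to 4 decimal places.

(5.1733, 8.1600, -5.4933, 18.8267)

k = lx + ly = 0.2 + 0.12 = 0.3200;  k·ωz = 0.3200·1.6 = 0.5120
ω₁ (FL) = (vx − vy − k·ωz)/r = 0.3880/0.075 = 5.1733
ω₂ (FR) = (vx + vy + k·ωz)/r = 0.6120/0.075 = 8.1600
ω₃ (RL) = (vx + vy − k·ωz)/r = -0.4120/0.075 = -5.4933
ω₄ (RR) = (vx − vy + k·ωz)/r = 1.4120/0.075 = 18.8267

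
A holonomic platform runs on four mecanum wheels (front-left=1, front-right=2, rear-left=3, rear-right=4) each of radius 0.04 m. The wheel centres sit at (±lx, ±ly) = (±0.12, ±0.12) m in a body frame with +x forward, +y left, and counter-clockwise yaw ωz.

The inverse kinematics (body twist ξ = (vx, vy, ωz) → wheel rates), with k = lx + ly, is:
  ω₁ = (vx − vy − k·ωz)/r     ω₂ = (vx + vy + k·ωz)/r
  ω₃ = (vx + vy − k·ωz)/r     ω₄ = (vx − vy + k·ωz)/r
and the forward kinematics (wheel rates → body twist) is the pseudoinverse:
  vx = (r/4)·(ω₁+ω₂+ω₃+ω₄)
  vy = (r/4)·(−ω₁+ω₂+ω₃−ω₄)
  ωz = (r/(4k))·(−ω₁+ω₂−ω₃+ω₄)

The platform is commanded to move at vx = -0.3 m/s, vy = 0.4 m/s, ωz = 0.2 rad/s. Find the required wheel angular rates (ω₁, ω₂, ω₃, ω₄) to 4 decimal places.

(-18.7000, 3.7000, 1.3000, -16.3000)

k = lx + ly = 0.12 + 0.12 = 0.2400;  k·ωz = 0.2400·0.2 = 0.0480
ω₁ (FL) = (vx − vy − k·ωz)/r = -0.7480/0.04 = -18.7000
ω₂ (FR) = (vx + vy + k·ωz)/r = 0.1480/0.04 = 3.7000
ω₃ (RL) = (vx + vy − k·ωz)/r = 0.0520/0.04 = 1.3000
ω₄ (RR) = (vx − vy + k·ωz)/r = -0.6520/0.04 = -16.3000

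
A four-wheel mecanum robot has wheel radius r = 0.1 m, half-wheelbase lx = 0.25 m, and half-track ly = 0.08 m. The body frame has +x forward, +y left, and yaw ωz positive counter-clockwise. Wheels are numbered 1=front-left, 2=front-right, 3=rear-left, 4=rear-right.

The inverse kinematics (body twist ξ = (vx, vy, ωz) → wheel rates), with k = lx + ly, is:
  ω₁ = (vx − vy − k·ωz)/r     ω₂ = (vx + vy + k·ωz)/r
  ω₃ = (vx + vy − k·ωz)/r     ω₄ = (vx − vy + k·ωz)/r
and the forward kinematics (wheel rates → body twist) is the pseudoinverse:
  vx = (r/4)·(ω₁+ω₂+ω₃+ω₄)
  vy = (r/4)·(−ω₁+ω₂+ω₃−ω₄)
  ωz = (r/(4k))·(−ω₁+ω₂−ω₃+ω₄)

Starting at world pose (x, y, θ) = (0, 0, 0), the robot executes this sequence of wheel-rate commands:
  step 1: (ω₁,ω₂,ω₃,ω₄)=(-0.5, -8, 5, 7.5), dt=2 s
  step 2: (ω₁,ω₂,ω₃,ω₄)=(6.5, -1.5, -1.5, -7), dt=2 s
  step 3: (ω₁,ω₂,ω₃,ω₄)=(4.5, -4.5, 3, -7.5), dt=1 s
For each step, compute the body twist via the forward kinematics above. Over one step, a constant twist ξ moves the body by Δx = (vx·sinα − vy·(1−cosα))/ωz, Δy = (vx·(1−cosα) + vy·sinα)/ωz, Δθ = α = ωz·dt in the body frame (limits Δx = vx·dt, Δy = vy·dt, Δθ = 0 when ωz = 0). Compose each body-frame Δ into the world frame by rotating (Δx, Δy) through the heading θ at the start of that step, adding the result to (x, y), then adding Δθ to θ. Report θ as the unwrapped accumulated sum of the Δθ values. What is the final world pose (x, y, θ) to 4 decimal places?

(0.0104, -0.4326, -4.2803)

step 1: ξ=(vx,vy,ωz)=(0.1000, -0.2500, -0.3788), dt=2.0 → body Δ=(0.0009, -0.5257, -0.7576) → world pose (0.0009, -0.5257, -0.7576)
step 2: ξ=(vx,vy,ωz)=(-0.0875, -0.0625, -1.0227), dt=2.0 → body Δ=(-0.1651, 0.0703, -2.0455) → world pose (-0.0708, -0.3612, -2.8030)
step 3: ξ=(vx,vy,ωz)=(-0.1125, 0.0375, -1.4773), dt=1.0 → body Δ=(-0.0528, 0.0943, -1.4773) → world pose (0.0104, -0.4326, -4.2803)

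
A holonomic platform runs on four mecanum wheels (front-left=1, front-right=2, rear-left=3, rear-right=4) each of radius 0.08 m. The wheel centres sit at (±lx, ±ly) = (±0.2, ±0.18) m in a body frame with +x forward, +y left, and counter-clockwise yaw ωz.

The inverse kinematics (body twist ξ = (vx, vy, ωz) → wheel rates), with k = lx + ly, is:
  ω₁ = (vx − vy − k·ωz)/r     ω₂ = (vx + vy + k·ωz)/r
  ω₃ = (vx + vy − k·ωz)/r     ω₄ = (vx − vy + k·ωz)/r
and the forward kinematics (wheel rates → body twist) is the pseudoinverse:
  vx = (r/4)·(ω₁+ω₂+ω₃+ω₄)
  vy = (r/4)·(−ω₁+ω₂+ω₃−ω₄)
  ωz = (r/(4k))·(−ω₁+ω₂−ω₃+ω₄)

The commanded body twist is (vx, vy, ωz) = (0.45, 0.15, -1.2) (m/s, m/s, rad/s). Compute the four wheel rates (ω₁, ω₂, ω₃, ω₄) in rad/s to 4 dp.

(9.4500, 1.8000, 13.2000, -1.9500)

k = lx + ly = 0.2 + 0.18 = 0.3800;  k·ωz = 0.3800·-1.2 = -0.4560
ω₁ (FL) = (vx − vy − k·ωz)/r = 0.7560/0.08 = 9.4500
ω₂ (FR) = (vx + vy + k·ωz)/r = 0.1440/0.08 = 1.8000
ω₃ (RL) = (vx + vy − k·ωz)/r = 1.0560/0.08 = 13.2000
ω₄ (RR) = (vx − vy + k·ωz)/r = -0.1560/0.08 = -1.9500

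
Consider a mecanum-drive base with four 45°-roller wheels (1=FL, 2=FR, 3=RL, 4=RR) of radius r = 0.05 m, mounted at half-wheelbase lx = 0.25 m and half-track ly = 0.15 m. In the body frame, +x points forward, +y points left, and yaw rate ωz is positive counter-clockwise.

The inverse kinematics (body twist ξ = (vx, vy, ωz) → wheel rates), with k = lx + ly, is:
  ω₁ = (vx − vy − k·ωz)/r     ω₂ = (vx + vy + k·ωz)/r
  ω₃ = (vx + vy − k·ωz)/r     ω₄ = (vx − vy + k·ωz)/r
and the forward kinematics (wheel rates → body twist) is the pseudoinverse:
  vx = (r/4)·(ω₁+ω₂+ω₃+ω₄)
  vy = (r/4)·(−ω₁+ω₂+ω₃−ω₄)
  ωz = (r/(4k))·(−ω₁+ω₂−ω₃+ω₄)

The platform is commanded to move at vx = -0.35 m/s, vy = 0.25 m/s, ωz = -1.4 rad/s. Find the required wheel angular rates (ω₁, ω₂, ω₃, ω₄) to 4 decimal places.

(-0.8000, -13.2000, 9.2000, -23.2000)

k = lx + ly = 0.25 + 0.15 = 0.4000;  k·ωz = 0.4000·-1.4 = -0.5600
ω₁ (FL) = (vx − vy − k·ωz)/r = -0.0400/0.05 = -0.8000
ω₂ (FR) = (vx + vy + k·ωz)/r = -0.6600/0.05 = -13.2000
ω₃ (RL) = (vx + vy − k·ωz)/r = 0.4600/0.05 = 9.2000
ω₄ (RR) = (vx − vy + k·ωz)/r = -1.1600/0.05 = -23.2000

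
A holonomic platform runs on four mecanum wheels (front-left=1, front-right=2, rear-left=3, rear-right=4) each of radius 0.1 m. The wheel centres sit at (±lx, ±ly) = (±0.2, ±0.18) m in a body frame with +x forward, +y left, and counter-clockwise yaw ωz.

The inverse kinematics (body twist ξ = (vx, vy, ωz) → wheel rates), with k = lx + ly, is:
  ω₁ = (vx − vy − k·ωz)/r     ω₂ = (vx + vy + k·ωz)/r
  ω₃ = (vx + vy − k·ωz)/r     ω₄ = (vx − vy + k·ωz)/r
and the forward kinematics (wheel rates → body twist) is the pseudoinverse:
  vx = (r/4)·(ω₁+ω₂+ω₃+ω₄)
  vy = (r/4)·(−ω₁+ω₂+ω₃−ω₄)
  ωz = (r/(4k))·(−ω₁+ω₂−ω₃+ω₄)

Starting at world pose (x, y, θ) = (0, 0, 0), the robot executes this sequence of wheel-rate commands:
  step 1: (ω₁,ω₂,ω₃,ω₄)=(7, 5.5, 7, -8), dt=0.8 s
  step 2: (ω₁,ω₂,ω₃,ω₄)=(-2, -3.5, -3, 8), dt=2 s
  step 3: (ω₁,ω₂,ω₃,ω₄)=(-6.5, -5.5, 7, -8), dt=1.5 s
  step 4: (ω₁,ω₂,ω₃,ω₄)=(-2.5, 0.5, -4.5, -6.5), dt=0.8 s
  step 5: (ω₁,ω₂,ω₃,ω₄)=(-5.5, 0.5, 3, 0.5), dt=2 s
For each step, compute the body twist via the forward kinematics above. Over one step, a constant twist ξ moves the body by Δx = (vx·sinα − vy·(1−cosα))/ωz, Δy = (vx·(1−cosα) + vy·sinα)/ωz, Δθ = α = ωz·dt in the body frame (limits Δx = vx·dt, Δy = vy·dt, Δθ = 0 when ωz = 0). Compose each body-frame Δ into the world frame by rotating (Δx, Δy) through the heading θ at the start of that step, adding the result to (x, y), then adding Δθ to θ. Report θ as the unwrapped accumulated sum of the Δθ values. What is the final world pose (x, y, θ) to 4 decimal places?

step 1: ξ=(vx,vy,ωz)=(0.2875, 0.3375, -1.0855), dt=0.8 → body Δ=(0.3122, 0.1436, -0.8684) → world pose (0.3122, 0.1436, -0.8684)
step 2: ξ=(vx,vy,ωz)=(-0.0125, -0.3125, 0.6250), dt=2.0 → body Δ=(0.3234, -0.4882, 1.2500) → world pose (0.1485, -0.4186, 0.3816)
step 3: ξ=(vx,vy,ωz)=(-0.3250, 0.4000, -0.9211), dt=1.5 → body Δ=(0.0060, 0.7130, -1.3816) → world pose (-0.1114, 0.2454, -1.0000)
step 4: ξ=(vx,vy,ωz)=(-0.3250, 0.1250, 0.0658), dt=0.8 → body Δ=(-0.2625, 0.0931, 0.0526) → world pose (-0.1749, 0.5166, -0.9474)
step 5: ξ=(vx,vy,ωz)=(-0.0375, 0.2125, 0.2303), dt=2.0 → body Δ=(-0.1685, 0.3932, 0.4605) → world pose (0.0459, 0.8829, -0.4868)

(0.0459, 0.8829, -0.4868)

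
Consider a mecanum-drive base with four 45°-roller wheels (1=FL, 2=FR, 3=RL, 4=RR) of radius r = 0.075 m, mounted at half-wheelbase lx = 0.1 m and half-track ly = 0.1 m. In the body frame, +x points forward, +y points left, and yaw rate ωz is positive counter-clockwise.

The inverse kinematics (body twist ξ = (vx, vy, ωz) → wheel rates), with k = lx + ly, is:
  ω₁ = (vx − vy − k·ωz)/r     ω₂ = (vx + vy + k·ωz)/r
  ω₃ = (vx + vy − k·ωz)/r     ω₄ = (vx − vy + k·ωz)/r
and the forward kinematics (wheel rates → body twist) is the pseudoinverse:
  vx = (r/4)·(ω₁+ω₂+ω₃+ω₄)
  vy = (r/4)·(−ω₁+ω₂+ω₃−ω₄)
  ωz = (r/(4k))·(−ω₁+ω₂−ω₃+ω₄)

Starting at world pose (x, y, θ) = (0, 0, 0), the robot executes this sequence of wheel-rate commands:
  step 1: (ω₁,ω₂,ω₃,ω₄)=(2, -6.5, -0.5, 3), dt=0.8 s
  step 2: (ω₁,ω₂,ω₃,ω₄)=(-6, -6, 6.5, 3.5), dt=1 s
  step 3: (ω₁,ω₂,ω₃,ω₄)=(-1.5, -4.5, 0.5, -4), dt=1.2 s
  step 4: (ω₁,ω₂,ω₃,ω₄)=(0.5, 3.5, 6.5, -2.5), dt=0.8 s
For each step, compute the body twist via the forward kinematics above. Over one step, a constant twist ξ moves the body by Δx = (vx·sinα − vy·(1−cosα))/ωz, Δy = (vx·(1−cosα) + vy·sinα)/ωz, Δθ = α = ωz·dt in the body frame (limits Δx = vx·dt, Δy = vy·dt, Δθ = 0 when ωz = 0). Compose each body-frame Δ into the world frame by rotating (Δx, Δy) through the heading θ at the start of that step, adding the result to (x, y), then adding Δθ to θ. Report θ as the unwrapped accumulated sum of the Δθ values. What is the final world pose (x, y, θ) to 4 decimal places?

step 1: ξ=(vx,vy,ωz)=(-0.0375, -0.2250, -0.4687), dt=0.8 → body Δ=(-0.0627, -0.1703, -0.3750) → world pose (-0.0627, -0.1703, -0.3750)
step 2: ξ=(vx,vy,ωz)=(-0.0375, 0.0562, -0.2812), dt=1.0 → body Δ=(-0.0291, 0.0608, -0.2812) → world pose (-0.0675, -0.1030, -0.6562)
step 3: ξ=(vx,vy,ωz)=(-0.1781, 0.0281, -0.7031), dt=1.2 → body Δ=(-0.1759, 0.1148, -0.8437) → world pose (-0.1368, 0.0952, -1.5000)
step 4: ξ=(vx,vy,ωz)=(0.1500, 0.2250, -0.5625), dt=0.8 → body Δ=(0.1558, 0.1474, -0.4500) → world pose (0.0213, -0.0498, -1.9500)

(0.0213, -0.0498, -1.9500)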